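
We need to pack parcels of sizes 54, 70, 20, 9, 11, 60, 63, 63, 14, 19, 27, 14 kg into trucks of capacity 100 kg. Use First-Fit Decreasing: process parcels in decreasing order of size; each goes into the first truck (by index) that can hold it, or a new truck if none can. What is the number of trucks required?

Sorted descending: 70, 63, 63, 60, 54, 27, 20, 19, 14, 14, 11, 9.
70 kg → truck 1 (remaining 30 kg)
63 kg → truck 2 (remaining 37 kg)
63 kg → truck 3 (remaining 37 kg)
60 kg → truck 4 (remaining 40 kg)
54 kg → truck 5 (remaining 46 kg)
27 kg → truck 1 (remaining 3 kg)
20 kg → truck 2 (remaining 17 kg)
19 kg → truck 3 (remaining 18 kg)
14 kg → truck 2 (remaining 3 kg)
14 kg → truck 3 (remaining 4 kg)
11 kg → truck 4 (remaining 29 kg)
9 kg → truck 4 (remaining 20 kg)

5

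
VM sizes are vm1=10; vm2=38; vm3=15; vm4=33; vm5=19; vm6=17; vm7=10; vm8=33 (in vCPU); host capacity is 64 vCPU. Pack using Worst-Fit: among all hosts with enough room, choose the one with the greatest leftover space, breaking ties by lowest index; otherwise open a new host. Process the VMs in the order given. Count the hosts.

3

host 1: place vm1 (10 vCPU), 54 vCPU left
host 1: place vm2 (38 vCPU), 16 vCPU left
host 1: place vm3 (15 vCPU), 1 vCPU left
host 2: place vm4 (33 vCPU), 31 vCPU left
host 2: place vm5 (19 vCPU), 12 vCPU left
host 3: place vm6 (17 vCPU), 47 vCPU left
host 3: place vm7 (10 vCPU), 37 vCPU left
host 3: place vm8 (33 vCPU), 4 vCPU left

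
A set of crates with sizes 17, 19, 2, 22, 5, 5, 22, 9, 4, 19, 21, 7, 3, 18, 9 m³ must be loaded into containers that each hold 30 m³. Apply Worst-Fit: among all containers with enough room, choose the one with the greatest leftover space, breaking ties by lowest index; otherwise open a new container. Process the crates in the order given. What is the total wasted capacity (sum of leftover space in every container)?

Put 17 m³ in container 1; 13 m³ remain.
Put 19 m³ in container 2; 11 m³ remain.
Put 2 m³ in container 1; 11 m³ remain.
Put 22 m³ in container 3; 8 m³ remain.
Put 5 m³ in container 1; 6 m³ remain.
Put 5 m³ in container 2; 6 m³ remain.
Put 22 m³ in container 4; 8 m³ remain.
Put 9 m³ in container 5; 21 m³ remain.
Put 4 m³ in container 5; 17 m³ remain.
Put 19 m³ in container 6; 11 m³ remain.
Put 21 m³ in container 7; 9 m³ remain.
Put 7 m³ in container 5; 10 m³ remain.
Put 3 m³ in container 6; 8 m³ remain.
Put 18 m³ in container 8; 12 m³ remain.
Put 9 m³ in container 8; 3 m³ remain.
8 containers × 30 m³ = 240 m³; used 182 m³; unused 58 m³.

58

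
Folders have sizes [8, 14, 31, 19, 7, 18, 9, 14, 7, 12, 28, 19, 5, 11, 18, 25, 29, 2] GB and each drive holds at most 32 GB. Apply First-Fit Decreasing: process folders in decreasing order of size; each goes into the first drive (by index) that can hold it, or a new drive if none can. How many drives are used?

9

Sorted descending: 31, 29, 28, 25, 19, 19, 18, 18, 14, 14, 12, 11, 9, 8, 7, 7, 5, 2.
Put 31 GB in drive 1; 1 GB remain.
Put 29 GB in drive 2; 3 GB remain.
Put 28 GB in drive 3; 4 GB remain.
Put 25 GB in drive 4; 7 GB remain.
Put 19 GB in drive 5; 13 GB remain.
Put 19 GB in drive 6; 13 GB remain.
Put 18 GB in drive 7; 14 GB remain.
Put 18 GB in drive 8; 14 GB remain.
Put 14 GB in drive 7; 0 GB remain.
Put 14 GB in drive 8; 0 GB remain.
Put 12 GB in drive 5; 1 GB remain.
Put 11 GB in drive 6; 2 GB remain.
Put 9 GB in drive 9; 23 GB remain.
Put 8 GB in drive 9; 15 GB remain.
Put 7 GB in drive 4; 0 GB remain.
Put 7 GB in drive 9; 8 GB remain.
Put 5 GB in drive 9; 3 GB remain.
Put 2 GB in drive 2; 1 GB remain.
Final drives: [31] [29,2] [28] [25,7] [19,12] [19,11] [18,14] [18,14] [9,8,7,5].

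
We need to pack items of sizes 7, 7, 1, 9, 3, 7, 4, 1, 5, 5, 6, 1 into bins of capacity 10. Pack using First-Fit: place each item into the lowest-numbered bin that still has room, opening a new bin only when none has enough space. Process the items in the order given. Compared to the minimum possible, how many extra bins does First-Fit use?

First-Fit: [7,1,1,1] [7,3] [9] [7] [4,5] [5] [6] → 7 bins.
Total size 56; any packing needs at least ⌈56/10⌉ = 6 bins.
An optimal packing achieves that bound: [9,1] [7,3] [7,1,1] [7] [6,4] [5,5] → 6 bins.
Excess: 7 − 6 = 1.

1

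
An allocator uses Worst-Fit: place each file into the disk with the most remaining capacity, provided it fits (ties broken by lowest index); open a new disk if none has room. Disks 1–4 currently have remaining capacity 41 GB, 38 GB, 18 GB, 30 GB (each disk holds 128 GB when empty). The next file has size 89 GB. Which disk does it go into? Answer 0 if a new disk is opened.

No disk has ≥ 89 GB free, so a new disk is opened.

0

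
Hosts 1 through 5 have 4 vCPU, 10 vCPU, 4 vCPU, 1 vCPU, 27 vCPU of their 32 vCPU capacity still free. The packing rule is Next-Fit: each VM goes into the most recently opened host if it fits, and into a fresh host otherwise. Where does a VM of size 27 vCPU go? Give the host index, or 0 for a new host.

5

Next-Fit only looks at host 5, which has 27 vCPU free.
27 vCPU fits there.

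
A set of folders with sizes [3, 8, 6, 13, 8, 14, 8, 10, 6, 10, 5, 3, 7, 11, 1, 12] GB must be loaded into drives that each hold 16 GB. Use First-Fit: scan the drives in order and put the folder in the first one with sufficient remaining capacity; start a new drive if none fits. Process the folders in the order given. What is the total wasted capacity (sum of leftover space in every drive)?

Put 3 GB in drive 1; 13 GB remain.
Put 8 GB in drive 1; 5 GB remain.
Put 6 GB in drive 2; 10 GB remain.
Put 13 GB in drive 3; 3 GB remain.
Put 8 GB in drive 2; 2 GB remain.
Put 14 GB in drive 4; 2 GB remain.
Put 8 GB in drive 5; 8 GB remain.
Put 10 GB in drive 6; 6 GB remain.
Put 6 GB in drive 5; 2 GB remain.
Put 10 GB in drive 7; 6 GB remain.
Put 5 GB in drive 1; 0 GB remain.
Put 3 GB in drive 3; 0 GB remain.
Put 7 GB in drive 8; 9 GB remain.
Put 11 GB in drive 9; 5 GB remain.
Put 1 GB in drive 2; 1 GB remain.
Put 12 GB in drive 10; 4 GB remain.
10 drives × 16 GB = 160 GB; used 125 GB; unused 35 GB.

35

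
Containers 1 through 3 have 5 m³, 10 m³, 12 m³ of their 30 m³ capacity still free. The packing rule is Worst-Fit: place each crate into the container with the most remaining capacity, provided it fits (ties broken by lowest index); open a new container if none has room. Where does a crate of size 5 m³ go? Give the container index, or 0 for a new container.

Containers with room: container 1 (5 m³), container 2 (10 m³), container 3 (12 m³).
Most room is container 3 with 12 m³ free.

3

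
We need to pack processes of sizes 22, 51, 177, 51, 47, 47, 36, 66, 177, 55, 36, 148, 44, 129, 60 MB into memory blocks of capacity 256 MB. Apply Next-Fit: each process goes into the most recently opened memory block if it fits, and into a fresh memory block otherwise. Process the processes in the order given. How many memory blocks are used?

Put 22 MB in memory block 1; 234 MB remain.
Put 51 MB in memory block 1; 183 MB remain.
Put 177 MB in memory block 1; 6 MB remain.
Put 51 MB in memory block 2; 205 MB remain.
Put 47 MB in memory block 2; 158 MB remain.
Put 47 MB in memory block 2; 111 MB remain.
Put 36 MB in memory block 2; 75 MB remain.
Put 66 MB in memory block 2; 9 MB remain.
Put 177 MB in memory block 3; 79 MB remain.
Put 55 MB in memory block 3; 24 MB remain.
Put 36 MB in memory block 4; 220 MB remain.
Put 148 MB in memory block 4; 72 MB remain.
Put 44 MB in memory block 4; 28 MB remain.
Put 129 MB in memory block 5; 127 MB remain.
Put 60 MB in memory block 5; 67 MB remain.

5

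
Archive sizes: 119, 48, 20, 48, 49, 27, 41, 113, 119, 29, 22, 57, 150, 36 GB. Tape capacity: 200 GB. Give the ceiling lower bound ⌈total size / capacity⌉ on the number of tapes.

5

Total size = 119 + 48 + 20 + 48 + 49 + 27 + 41 + 113 + 119 + 29 + 22 + 57 + 150 + 36 = 878 GB.
⌈878 / 200⌉ = 5.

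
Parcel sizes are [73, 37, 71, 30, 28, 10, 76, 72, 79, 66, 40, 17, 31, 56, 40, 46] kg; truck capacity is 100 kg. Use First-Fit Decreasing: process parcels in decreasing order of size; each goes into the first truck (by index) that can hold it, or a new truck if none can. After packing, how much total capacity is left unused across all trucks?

Sorted descending: 79, 76, 73, 72, 71, 66, 56, 46, 40, 40, 37, 31, 30, 28, 17, 10.
79 kg → truck 1 (remaining 21 kg)
76 kg → truck 2 (remaining 24 kg)
73 kg → truck 3 (remaining 27 kg)
72 kg → truck 4 (remaining 28 kg)
71 kg → truck 5 (remaining 29 kg)
66 kg → truck 6 (remaining 34 kg)
56 kg → truck 7 (remaining 44 kg)
46 kg → truck 8 (remaining 54 kg)
40 kg → truck 7 (remaining 4 kg)
40 kg → truck 8 (remaining 14 kg)
37 kg → truck 9 (remaining 63 kg)
31 kg → truck 6 (remaining 3 kg)
30 kg → truck 9 (remaining 33 kg)
28 kg → truck 4 (remaining 0 kg)
17 kg → truck 1 (remaining 4 kg)
10 kg → truck 2 (remaining 14 kg)
9 trucks × 100 kg = 900 kg; used 772 kg; unused 128 kg.

128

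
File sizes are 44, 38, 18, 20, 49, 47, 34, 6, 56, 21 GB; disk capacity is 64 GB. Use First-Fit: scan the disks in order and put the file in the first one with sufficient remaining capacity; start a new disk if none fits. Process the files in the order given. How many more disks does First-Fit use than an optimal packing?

0

First-Fit: [44,18] [38,20,6] [49] [47] [34,21] [56] → 6 disks.
Total size 333 GB; any packing needs at least ⌈333/64⌉ = 6 disks.
So 6 is already optimal.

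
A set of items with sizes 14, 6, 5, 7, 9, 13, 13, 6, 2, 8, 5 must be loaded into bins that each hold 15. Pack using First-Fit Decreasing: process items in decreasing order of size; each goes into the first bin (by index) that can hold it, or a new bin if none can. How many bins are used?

7 bins

Sorted descending: 14, 13, 13, 9, 8, 7, 6, 6, 5, 5, 2.
14 → bin 1 (remaining 1)
13 → bin 2 (remaining 2)
13 → bin 3 (remaining 2)
9 → bin 4 (remaining 6)
8 → bin 5 (remaining 7)
7 → bin 5 (remaining 0)
6 → bin 4 (remaining 0)
6 → bin 6 (remaining 9)
5 → bin 6 (remaining 4)
5 → bin 7 (remaining 10)
2 → bin 2 (remaining 0)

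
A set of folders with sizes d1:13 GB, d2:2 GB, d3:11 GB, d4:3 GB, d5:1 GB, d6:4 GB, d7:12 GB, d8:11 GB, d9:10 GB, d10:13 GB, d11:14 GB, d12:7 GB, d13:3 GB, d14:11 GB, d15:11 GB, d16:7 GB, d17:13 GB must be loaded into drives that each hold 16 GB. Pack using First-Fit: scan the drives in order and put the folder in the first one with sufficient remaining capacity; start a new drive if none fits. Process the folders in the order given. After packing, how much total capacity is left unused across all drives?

30

drive 1: place d1 (13 GB), 3 GB left
drive 1: place d2 (2 GB), 1 GB left
drive 2: place d3 (11 GB), 5 GB left
drive 2: place d4 (3 GB), 2 GB left
drive 1: place d5 (1 GB), 0 GB left
drive 3: place d6 (4 GB), 12 GB left
drive 3: place d7 (12 GB), 0 GB left
drive 4: place d8 (11 GB), 5 GB left
drive 5: place d9 (10 GB), 6 GB left
drive 6: place d10 (13 GB), 3 GB left
drive 7: place d11 (14 GB), 2 GB left
drive 8: place d12 (7 GB), 9 GB left
drive 4: place d13 (3 GB), 2 GB left
drive 9: place d14 (11 GB), 5 GB left
drive 10: place d15 (11 GB), 5 GB left
drive 8: place d16 (7 GB), 2 GB left
drive 11: place d17 (13 GB), 3 GB left
11 drives × 16 GB = 176 GB; used 146 GB; unused 30 GB.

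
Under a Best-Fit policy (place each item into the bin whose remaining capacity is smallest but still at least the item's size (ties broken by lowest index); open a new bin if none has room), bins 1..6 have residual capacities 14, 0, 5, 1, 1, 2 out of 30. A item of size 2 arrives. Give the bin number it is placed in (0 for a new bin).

6

Bins with room: bin 1 (14), bin 3 (5), bin 6 (2).
Tightest fit is bin 6 with 2 free.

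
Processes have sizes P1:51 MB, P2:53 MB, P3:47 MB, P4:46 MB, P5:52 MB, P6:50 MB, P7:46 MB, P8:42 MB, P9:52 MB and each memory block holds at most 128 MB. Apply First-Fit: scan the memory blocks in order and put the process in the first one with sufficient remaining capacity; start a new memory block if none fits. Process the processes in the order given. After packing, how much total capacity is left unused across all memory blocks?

P1 (51 MB) → memory block 1 (remaining 77 MB)
P2 (53 MB) → memory block 1 (remaining 24 MB)
P3 (47 MB) → memory block 2 (remaining 81 MB)
P4 (46 MB) → memory block 2 (remaining 35 MB)
P5 (52 MB) → memory block 3 (remaining 76 MB)
P6 (50 MB) → memory block 3 (remaining 26 MB)
P7 (46 MB) → memory block 4 (remaining 82 MB)
P8 (42 MB) → memory block 4 (remaining 40 MB)
P9 (52 MB) → memory block 5 (remaining 76 MB)
5 memory blocks × 128 MB = 640 MB; used 439 MB; unused 201 MB.

201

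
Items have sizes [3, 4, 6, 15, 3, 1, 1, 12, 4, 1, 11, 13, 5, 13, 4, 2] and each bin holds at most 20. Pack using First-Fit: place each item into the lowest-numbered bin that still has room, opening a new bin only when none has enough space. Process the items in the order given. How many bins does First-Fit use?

bin 1: place 3, 17 left
bin 1: place 4, 13 left
bin 1: place 6, 7 left
bin 2: place 15, 5 left
bin 1: place 3, 4 left
bin 1: place 1, 3 left
bin 1: place 1, 2 left
bin 3: place 12, 8 left
bin 2: place 4, 1 left
bin 1: place 1, 1 left
bin 4: place 11, 9 left
bin 5: place 13, 7 left
bin 3: place 5, 3 left
bin 6: place 13, 7 left
bin 4: place 4, 5 left
bin 3: place 2, 1 left

6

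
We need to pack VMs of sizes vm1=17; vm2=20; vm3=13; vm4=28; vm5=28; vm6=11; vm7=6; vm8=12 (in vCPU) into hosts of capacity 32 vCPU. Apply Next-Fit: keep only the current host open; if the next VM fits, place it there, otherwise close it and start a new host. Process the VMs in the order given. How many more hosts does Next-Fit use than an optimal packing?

Next-Fit: [17] [20] [13] [28] [28] [11,6,12] → 6 hosts.
Total size 135 vCPU; any packing needs at least ⌈135/32⌉ = 5 hosts.
An optimal packing achieves that bound: [28] [28] [20,12] [17,13] [11,6] → 5 hosts.
Excess: 6 − 5 = 1.

1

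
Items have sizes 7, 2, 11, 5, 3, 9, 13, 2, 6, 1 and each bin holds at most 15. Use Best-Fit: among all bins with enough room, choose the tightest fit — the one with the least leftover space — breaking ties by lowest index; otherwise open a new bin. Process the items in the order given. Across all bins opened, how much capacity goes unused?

Put 7 in bin 1; 8 remain.
Put 2 in bin 1; 6 remain.
Put 11 in bin 2; 4 remain.
Put 5 in bin 1; 1 remain.
Put 3 in bin 2; 1 remain.
Put 9 in bin 3; 6 remain.
Put 13 in bin 4; 2 remain.
Put 2 in bin 4; 0 remain.
Put 6 in bin 3; 0 remain.
Put 1 in bin 1; 0 remain.
4 bins × 15 = 60; used 59; unused 1.

1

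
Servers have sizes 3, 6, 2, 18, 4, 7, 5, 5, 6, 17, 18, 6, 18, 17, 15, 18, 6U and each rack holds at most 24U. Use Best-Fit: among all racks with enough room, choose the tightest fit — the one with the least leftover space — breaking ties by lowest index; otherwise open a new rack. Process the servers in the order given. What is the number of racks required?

9 racks

3U → rack 1 (remaining 21U)
6U → rack 1 (remaining 15U)
2U → rack 1 (remaining 13U)
18U → rack 2 (remaining 6U)
4U → rack 2 (remaining 2U)
7U → rack 1 (remaining 6U)
5U → rack 1 (remaining 1U)
5U → rack 3 (remaining 19U)
6U → rack 3 (remaining 13U)
17U → rack 4 (remaining 7U)
18U → rack 5 (remaining 6U)
6U → rack 5 (remaining 0U)
18U → rack 6 (remaining 6U)
17U → rack 7 (remaining 7U)
15U → rack 8 (remaining 9U)
18U → rack 9 (remaining 6U)
6U → rack 6 (remaining 0U)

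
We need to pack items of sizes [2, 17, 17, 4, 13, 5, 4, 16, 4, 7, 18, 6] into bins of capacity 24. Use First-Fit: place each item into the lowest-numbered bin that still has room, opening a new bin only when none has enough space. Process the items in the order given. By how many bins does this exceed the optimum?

First-Fit: [2,17,4] [17,5] [13,4,4] [16,7] [18,6] → 5 bins.
Total size 113; any packing needs at least ⌈113/24⌉ = 5 bins.
So 5 is already optimal.

0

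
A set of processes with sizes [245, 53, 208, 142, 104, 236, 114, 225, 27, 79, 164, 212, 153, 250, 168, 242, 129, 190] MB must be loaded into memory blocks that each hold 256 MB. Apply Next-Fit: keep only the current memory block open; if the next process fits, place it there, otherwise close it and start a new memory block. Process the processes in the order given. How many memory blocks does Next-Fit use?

memory block 1: place 245 MB, 11 MB left
memory block 2: place 53 MB, 203 MB left
memory block 3: place 208 MB, 48 MB left
memory block 4: place 142 MB, 114 MB left
memory block 4: place 104 MB, 10 MB left
memory block 5: place 236 MB, 20 MB left
memory block 6: place 114 MB, 142 MB left
memory block 7: place 225 MB, 31 MB left
memory block 7: place 27 MB, 4 MB left
memory block 8: place 79 MB, 177 MB left
memory block 8: place 164 MB, 13 MB left
memory block 9: place 212 MB, 44 MB left
memory block 10: place 153 MB, 103 MB left
memory block 11: place 250 MB, 6 MB left
memory block 12: place 168 MB, 88 MB left
memory block 13: place 242 MB, 14 MB left
memory block 14: place 129 MB, 127 MB left
memory block 15: place 190 MB, 66 MB left

15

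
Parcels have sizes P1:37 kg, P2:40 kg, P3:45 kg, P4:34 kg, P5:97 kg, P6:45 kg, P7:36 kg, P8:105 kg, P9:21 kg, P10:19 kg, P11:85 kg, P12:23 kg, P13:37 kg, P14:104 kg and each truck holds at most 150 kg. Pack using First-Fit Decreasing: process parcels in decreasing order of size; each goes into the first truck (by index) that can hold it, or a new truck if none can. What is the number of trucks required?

Sorted descending: 105, 104, 97, 85, 45, 45, 40, 37, 37, 36, 34, 23, 21, 19.
Put 105 kg in truck 1; 45 kg remain.
Put 104 kg in truck 2; 46 kg remain.
Put 97 kg in truck 3; 53 kg remain.
Put 85 kg in truck 4; 65 kg remain.
Put 45 kg in truck 1; 0 kg remain.
Put 45 kg in truck 2; 1 kg remain.
Put 40 kg in truck 3; 13 kg remain.
Put 37 kg in truck 4; 28 kg remain.
Put 37 kg in truck 5; 113 kg remain.
Put 36 kg in truck 5; 77 kg remain.
Put 34 kg in truck 5; 43 kg remain.
Put 23 kg in truck 4; 5 kg remain.
Put 21 kg in truck 5; 22 kg remain.
Put 19 kg in truck 5; 3 kg remain.

5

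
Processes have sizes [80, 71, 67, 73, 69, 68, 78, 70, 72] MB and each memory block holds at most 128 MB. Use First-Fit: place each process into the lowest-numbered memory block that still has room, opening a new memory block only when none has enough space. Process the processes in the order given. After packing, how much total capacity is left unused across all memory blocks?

504

memory block 1: place 80 MB, 48 MB left
memory block 2: place 71 MB, 57 MB left
memory block 3: place 67 MB, 61 MB left
memory block 4: place 73 MB, 55 MB left
memory block 5: place 69 MB, 59 MB left
memory block 6: place 68 MB, 60 MB left
memory block 7: place 78 MB, 50 MB left
memory block 8: place 70 MB, 58 MB left
memory block 9: place 72 MB, 56 MB left
9 memory blocks × 128 MB = 1152 MB; used 648 MB; unused 504 MB.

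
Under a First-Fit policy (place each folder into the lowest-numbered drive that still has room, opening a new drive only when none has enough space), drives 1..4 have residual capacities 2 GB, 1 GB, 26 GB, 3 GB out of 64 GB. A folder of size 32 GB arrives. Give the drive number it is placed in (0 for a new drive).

No drive has ≥ 32 GB free, so a new drive is opened.

0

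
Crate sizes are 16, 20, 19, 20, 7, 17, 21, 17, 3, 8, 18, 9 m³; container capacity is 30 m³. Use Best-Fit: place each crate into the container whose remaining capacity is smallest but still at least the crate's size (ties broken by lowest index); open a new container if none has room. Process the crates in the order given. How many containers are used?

8

16 m³ → container 1 (remaining 14 m³)
20 m³ → container 2 (remaining 10 m³)
19 m³ → container 3 (remaining 11 m³)
20 m³ → container 4 (remaining 10 m³)
7 m³ → container 2 (remaining 3 m³)
17 m³ → container 5 (remaining 13 m³)
21 m³ → container 6 (remaining 9 m³)
17 m³ → container 7 (remaining 13 m³)
3 m³ → container 2 (remaining 0 m³)
8 m³ → container 6 (remaining 1 m³)
18 m³ → container 8 (remaining 12 m³)
9 m³ → container 4 (remaining 1 m³)
Final containers: [16] [20,7,3] [19] [20,9] [17] [21,8] [17] [18].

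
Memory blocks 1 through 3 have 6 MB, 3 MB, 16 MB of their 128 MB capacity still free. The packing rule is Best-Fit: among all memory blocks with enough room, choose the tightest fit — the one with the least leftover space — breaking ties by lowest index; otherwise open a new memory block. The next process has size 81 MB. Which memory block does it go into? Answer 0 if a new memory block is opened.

0

No memory block has ≥ 81 MB free, so a new memory block is opened.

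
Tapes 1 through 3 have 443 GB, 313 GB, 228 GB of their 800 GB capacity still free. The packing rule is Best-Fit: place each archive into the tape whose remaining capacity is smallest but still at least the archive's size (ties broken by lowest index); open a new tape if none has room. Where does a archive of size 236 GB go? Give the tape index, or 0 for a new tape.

Tapes with room: tape 1 (443 GB), tape 2 (313 GB).
Tightest fit is tape 2 with 313 GB free.

2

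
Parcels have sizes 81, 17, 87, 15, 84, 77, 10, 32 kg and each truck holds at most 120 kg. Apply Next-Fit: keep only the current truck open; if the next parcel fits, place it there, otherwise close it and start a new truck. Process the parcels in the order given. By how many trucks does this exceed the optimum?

Next-Fit: [81,17] [87,15] [84] [77,10,32] → 4 trucks.
Total size 403 kg; any packing needs at least ⌈403/120⌉ = 4 trucks.
So 4 is already optimal.

0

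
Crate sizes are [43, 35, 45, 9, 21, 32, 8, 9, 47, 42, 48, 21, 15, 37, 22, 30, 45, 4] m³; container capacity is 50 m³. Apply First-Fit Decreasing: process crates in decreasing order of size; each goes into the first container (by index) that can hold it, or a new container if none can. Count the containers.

Sorted descending: 48, 47, 45, 45, 43, 42, 37, 35, 32, 30, 22, 21, 21, 15, 9, 9, 8, 4.
48 m³ → container 1 (remaining 2 m³)
47 m³ → container 2 (remaining 3 m³)
45 m³ → container 3 (remaining 5 m³)
45 m³ → container 4 (remaining 5 m³)
43 m³ → container 5 (remaining 7 m³)
42 m³ → container 6 (remaining 8 m³)
37 m³ → container 7 (remaining 13 m³)
35 m³ → container 8 (remaining 15 m³)
32 m³ → container 9 (remaining 18 m³)
30 m³ → container 10 (remaining 20 m³)
22 m³ → container 11 (remaining 28 m³)
21 m³ → container 11 (remaining 7 m³)
21 m³ → container 12 (remaining 29 m³)
15 m³ → container 8 (remaining 0 m³)
9 m³ → container 7 (remaining 4 m³)
9 m³ → container 9 (remaining 9 m³)
8 m³ → container 6 (remaining 0 m³)
4 m³ → container 3 (remaining 1 m³)
Final containers: [48] [47] [45,4] [45] [43] [42,8] [37,9] [35,15] [32,9] [30] [22,21] [21].

12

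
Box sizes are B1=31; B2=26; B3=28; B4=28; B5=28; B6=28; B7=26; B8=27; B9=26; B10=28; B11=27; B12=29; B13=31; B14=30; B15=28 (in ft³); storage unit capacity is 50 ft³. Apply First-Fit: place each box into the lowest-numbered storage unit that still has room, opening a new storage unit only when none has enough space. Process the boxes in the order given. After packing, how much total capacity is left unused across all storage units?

B1 (31 ft³) → storage unit 1 (remaining 19 ft³)
B2 (26 ft³) → storage unit 2 (remaining 24 ft³)
B3 (28 ft³) → storage unit 3 (remaining 22 ft³)
B4 (28 ft³) → storage unit 4 (remaining 22 ft³)
B5 (28 ft³) → storage unit 5 (remaining 22 ft³)
B6 (28 ft³) → storage unit 6 (remaining 22 ft³)
B7 (26 ft³) → storage unit 7 (remaining 24 ft³)
B8 (27 ft³) → storage unit 8 (remaining 23 ft³)
B9 (26 ft³) → storage unit 9 (remaining 24 ft³)
B10 (28 ft³) → storage unit 10 (remaining 22 ft³)
B11 (27 ft³) → storage unit 11 (remaining 23 ft³)
B12 (29 ft³) → storage unit 12 (remaining 21 ft³)
B13 (31 ft³) → storage unit 13 (remaining 19 ft³)
B14 (30 ft³) → storage unit 14 (remaining 20 ft³)
B15 (28 ft³) → storage unit 15 (remaining 22 ft³)
15 storage units × 50 ft³ = 750 ft³; used 421 ft³; unused 329 ft³.

329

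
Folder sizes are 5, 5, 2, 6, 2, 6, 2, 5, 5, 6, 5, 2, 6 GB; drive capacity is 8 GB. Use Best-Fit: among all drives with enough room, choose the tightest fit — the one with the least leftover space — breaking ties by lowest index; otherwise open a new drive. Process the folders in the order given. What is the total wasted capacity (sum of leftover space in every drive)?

5 GB → drive 1 (remaining 3 GB)
5 GB → drive 2 (remaining 3 GB)
2 GB → drive 1 (remaining 1 GB)
6 GB → drive 3 (remaining 2 GB)
2 GB → drive 3 (remaining 0 GB)
6 GB → drive 4 (remaining 2 GB)
2 GB → drive 4 (remaining 0 GB)
5 GB → drive 5 (remaining 3 GB)
5 GB → drive 6 (remaining 3 GB)
6 GB → drive 7 (remaining 2 GB)
5 GB → drive 8 (remaining 3 GB)
2 GB → drive 7 (remaining 0 GB)
6 GB → drive 9 (remaining 2 GB)
9 drives × 8 GB = 72 GB; used 57 GB; unused 15 GB.

15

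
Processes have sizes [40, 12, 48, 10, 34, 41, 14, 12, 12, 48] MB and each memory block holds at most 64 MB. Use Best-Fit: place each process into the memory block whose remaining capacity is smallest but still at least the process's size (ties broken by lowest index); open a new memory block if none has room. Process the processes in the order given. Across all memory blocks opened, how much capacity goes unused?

49

40 MB → memory block 1 (remaining 24 MB)
12 MB → memory block 1 (remaining 12 MB)
48 MB → memory block 2 (remaining 16 MB)
10 MB → memory block 1 (remaining 2 MB)
34 MB → memory block 3 (remaining 30 MB)
41 MB → memory block 4 (remaining 23 MB)
14 MB → memory block 2 (remaining 2 MB)
12 MB → memory block 4 (remaining 11 MB)
12 MB → memory block 3 (remaining 18 MB)
48 MB → memory block 5 (remaining 16 MB)
5 memory blocks × 64 MB = 320 MB; used 271 MB; unused 49 MB.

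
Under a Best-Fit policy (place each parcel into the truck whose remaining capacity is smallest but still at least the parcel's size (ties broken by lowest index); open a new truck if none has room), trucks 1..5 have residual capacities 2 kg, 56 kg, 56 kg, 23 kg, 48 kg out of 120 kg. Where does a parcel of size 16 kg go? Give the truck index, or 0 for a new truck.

Trucks with room: truck 2 (56 kg), truck 3 (56 kg), truck 4 (23 kg), truck 5 (48 kg).
Tightest fit is truck 4 with 23 kg free.

4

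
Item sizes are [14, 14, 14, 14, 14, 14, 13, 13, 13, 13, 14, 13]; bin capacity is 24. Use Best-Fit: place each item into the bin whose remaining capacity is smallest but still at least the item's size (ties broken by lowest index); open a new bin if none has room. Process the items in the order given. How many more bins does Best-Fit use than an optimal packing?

0

Best-Fit: [14] [14] [14] [14] [14] [14] [13] [13] [13] [13] [14] [13] → 12 bins.
12 items exceed 12 (half the capacity), and no two of those can share a bin, so at least 12 bins are needed.
So 12 is already optimal.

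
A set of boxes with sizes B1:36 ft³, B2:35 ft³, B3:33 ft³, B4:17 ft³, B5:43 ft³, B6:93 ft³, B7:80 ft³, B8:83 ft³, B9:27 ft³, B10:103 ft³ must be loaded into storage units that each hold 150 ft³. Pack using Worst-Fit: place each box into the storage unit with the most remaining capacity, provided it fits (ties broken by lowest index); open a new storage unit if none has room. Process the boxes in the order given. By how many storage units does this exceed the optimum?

Worst-Fit: [36,35,33,17] [43,93] [80,27] [83] [103] → 5 storage units.
Total size 550 ft³; any packing needs at least ⌈550/150⌉ = 4 storage units.
An optimal packing achieves that bound: [103,43] [93,36,17] [83,35,27] [80,33] → 4 storage units.
Excess: 5 − 4 = 1.

1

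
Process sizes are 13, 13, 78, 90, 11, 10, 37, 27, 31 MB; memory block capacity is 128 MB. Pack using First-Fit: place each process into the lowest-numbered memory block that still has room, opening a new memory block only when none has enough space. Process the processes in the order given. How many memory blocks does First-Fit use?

memory block 1: place 13 MB, 115 MB left
memory block 1: place 13 MB, 102 MB left
memory block 1: place 78 MB, 24 MB left
memory block 2: place 90 MB, 38 MB left
memory block 1: place 11 MB, 13 MB left
memory block 1: place 10 MB, 3 MB left
memory block 2: place 37 MB, 1 MB left
memory block 3: place 27 MB, 101 MB left
memory block 3: place 31 MB, 70 MB left
Final memory blocks: [13,13,78,11,10] [90,37] [27,31].

3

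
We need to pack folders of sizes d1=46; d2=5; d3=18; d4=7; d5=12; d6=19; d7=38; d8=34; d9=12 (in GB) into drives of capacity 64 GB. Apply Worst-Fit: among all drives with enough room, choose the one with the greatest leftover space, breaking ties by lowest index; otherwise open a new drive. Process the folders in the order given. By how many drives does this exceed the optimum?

Worst-Fit: [46,5] [18,7,12,19] [38] [34,12] → 4 drives.
Total size 191 GB; any packing needs at least ⌈191/64⌉ = 3 drives.
An optimal packing achieves that bound: [46,18] [38,19,7] [34,12,12,5] → 3 drives.
Excess: 4 − 3 = 1.

1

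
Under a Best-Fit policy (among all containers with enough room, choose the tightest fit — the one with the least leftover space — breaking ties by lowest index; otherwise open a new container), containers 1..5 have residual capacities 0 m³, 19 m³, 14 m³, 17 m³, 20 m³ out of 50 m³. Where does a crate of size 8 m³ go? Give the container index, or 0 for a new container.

Containers with room: container 2 (19 m³), container 3 (14 m³), container 4 (17 m³), container 5 (20 m³).
Tightest fit is container 3 with 14 m³ free.

3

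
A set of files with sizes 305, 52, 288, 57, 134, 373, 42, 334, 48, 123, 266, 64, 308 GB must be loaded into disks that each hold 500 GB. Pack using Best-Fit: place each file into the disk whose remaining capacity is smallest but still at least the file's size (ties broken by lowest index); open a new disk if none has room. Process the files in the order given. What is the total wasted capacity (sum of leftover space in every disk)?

305 GB → disk 1 (remaining 195 GB)
52 GB → disk 1 (remaining 143 GB)
288 GB → disk 2 (remaining 212 GB)
57 GB → disk 1 (remaining 86 GB)
134 GB → disk 2 (remaining 78 GB)
373 GB → disk 3 (remaining 127 GB)
42 GB → disk 2 (remaining 36 GB)
334 GB → disk 4 (remaining 166 GB)
48 GB → disk 1 (remaining 38 GB)
123 GB → disk 3 (remaining 4 GB)
266 GB → disk 5 (remaining 234 GB)
64 GB → disk 4 (remaining 102 GB)
308 GB → disk 6 (remaining 192 GB)
6 disks × 500 GB = 3000 GB; used 2394 GB; unused 606 GB.

606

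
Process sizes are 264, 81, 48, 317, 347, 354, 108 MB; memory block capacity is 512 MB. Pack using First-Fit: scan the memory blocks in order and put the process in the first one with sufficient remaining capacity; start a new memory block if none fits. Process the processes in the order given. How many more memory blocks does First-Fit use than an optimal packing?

First-Fit: [264,81,48,108] [317] [347] [354] → 4 memory blocks.
4 processes exceed 256 MB (half the capacity), and no two of those can share a memory block, so at least 4 memory blocks are needed.
So 4 is already optimal.

0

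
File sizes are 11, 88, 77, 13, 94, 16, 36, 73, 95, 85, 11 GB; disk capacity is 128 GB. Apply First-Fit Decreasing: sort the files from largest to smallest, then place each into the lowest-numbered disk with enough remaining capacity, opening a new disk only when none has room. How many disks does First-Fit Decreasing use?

Sorted descending: 95, 94, 88, 85, 77, 73, 36, 16, 13, 11, 11.
95 GB → disk 1 (remaining 33 GB)
94 GB → disk 2 (remaining 34 GB)
88 GB → disk 3 (remaining 40 GB)
85 GB → disk 4 (remaining 43 GB)
77 GB → disk 5 (remaining 51 GB)
73 GB → disk 6 (remaining 55 GB)
36 GB → disk 3 (remaining 4 GB)
16 GB → disk 1 (remaining 17 GB)
13 GB → disk 1 (remaining 4 GB)
11 GB → disk 2 (remaining 23 GB)
11 GB → disk 2 (remaining 12 GB)
Final disks: [95,16,13] [94,11,11] [88,36] [85] [77] [73].

6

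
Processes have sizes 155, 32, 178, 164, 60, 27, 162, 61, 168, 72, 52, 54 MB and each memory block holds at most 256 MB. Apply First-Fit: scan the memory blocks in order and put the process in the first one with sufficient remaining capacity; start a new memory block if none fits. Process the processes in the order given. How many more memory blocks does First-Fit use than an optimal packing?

First-Fit: [155,32,60] [178,27] [164,61] [162,72] [168,52] [54] → 6 memory blocks.
Total size 1185 MB; any packing needs at least ⌈1185/256⌉ = 5 memory blocks.
An optimal packing achieves that bound: [178,72] [168,61,27] [164,60,32] [162,54] [155,52] → 5 memory blocks.
Excess: 6 − 5 = 1.

1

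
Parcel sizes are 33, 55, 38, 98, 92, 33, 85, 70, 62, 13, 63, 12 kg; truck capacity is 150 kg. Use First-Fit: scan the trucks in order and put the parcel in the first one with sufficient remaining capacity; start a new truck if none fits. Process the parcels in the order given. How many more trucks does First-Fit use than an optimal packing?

0

First-Fit: [33,55,38,13] [98,33,12] [92] [85,62] [70,63] → 5 trucks.
Total size 654 kg; any packing needs at least ⌈654/150⌉ = 5 trucks.
So 5 is already optimal.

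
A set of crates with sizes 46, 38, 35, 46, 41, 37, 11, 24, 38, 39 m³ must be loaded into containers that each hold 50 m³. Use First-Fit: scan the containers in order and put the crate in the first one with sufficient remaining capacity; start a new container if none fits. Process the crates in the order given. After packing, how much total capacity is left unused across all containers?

Put 46 m³ in container 1; 4 m³ remain.
Put 38 m³ in container 2; 12 m³ remain.
Put 35 m³ in container 3; 15 m³ remain.
Put 46 m³ in container 4; 4 m³ remain.
Put 41 m³ in container 5; 9 m³ remain.
Put 37 m³ in container 6; 13 m³ remain.
Put 11 m³ in container 2; 1 m³ remain.
Put 24 m³ in container 7; 26 m³ remain.
Put 38 m³ in container 8; 12 m³ remain.
Put 39 m³ in container 9; 11 m³ remain.
9 containers × 50 m³ = 450 m³; used 355 m³; unused 95 m³.

95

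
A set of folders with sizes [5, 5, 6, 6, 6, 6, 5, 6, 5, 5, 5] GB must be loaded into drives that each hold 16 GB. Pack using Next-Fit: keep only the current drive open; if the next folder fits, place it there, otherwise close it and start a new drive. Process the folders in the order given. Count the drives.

5 GB → drive 1 (remaining 11 GB)
5 GB → drive 1 (remaining 6 GB)
6 GB → drive 1 (remaining 0 GB)
6 GB → drive 2 (remaining 10 GB)
6 GB → drive 2 (remaining 4 GB)
6 GB → drive 3 (remaining 10 GB)
5 GB → drive 3 (remaining 5 GB)
6 GB → drive 4 (remaining 10 GB)
5 GB → drive 4 (remaining 5 GB)
5 GB → drive 4 (remaining 0 GB)
5 GB → drive 5 (remaining 11 GB)
Final drives: [5,5,6] [6,6] [6,5] [6,5,5] [5].

5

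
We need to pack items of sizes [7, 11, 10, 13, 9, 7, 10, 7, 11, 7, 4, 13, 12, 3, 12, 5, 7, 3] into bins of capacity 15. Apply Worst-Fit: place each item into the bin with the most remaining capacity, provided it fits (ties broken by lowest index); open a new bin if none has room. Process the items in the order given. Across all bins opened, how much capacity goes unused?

Put 7 in bin 1; 8 remain.
Put 11 in bin 2; 4 remain.
Put 10 in bin 3; 5 remain.
Put 13 in bin 4; 2 remain.
Put 9 in bin 5; 6 remain.
Put 7 in bin 1; 1 remain.
Put 10 in bin 6; 5 remain.
Put 7 in bin 7; 8 remain.
Put 11 in bin 8; 4 remain.
Put 7 in bin 7; 1 remain.
Put 4 in bin 5; 2 remain.
Put 13 in bin 9; 2 remain.
Put 12 in bin 10; 3 remain.
Put 3 in bin 3; 2 remain.
Put 12 in bin 11; 3 remain.
Put 5 in bin 6; 0 remain.
Put 7 in bin 12; 8 remain.
Put 3 in bin 12; 5 remain.
12 bins × 15 = 180; used 151; unused 29.

29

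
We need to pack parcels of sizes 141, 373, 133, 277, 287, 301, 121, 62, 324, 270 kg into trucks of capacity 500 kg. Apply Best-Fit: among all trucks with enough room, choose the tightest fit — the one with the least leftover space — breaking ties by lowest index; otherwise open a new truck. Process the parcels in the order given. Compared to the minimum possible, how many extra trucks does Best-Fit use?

1

Best-Fit: [141,133] [373,121] [277] [287] [301,62] [324] [270] → 7 trucks.
6 parcels exceed 250 kg (half the capacity), and no two of those can share a truck, so at least 6 trucks are needed.
An optimal packing achieves that bound: [373,121] [324,141] [301,133,62] [287] [277] [270] → 6 trucks.
Excess: 7 − 6 = 1.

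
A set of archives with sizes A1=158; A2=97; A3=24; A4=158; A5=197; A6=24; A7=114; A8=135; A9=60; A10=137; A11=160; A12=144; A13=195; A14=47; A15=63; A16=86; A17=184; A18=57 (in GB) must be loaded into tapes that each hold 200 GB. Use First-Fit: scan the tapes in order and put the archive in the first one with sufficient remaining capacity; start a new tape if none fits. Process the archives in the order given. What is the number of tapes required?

12 tapes

tape 1: place A1 (158 GB), 42 GB left
tape 2: place A2 (97 GB), 103 GB left
tape 1: place A3 (24 GB), 18 GB left
tape 3: place A4 (158 GB), 42 GB left
tape 4: place A5 (197 GB), 3 GB left
tape 2: place A6 (24 GB), 79 GB left
tape 5: place A7 (114 GB), 86 GB left
tape 6: place A8 (135 GB), 65 GB left
tape 2: place A9 (60 GB), 19 GB left
tape 7: place A10 (137 GB), 63 GB left
tape 8: place A11 (160 GB), 40 GB left
tape 9: place A12 (144 GB), 56 GB left
tape 10: place A13 (195 GB), 5 GB left
tape 5: place A14 (47 GB), 39 GB left
tape 6: place A15 (63 GB), 2 GB left
tape 11: place A16 (86 GB), 114 GB left
tape 12: place A17 (184 GB), 16 GB left
tape 7: place A18 (57 GB), 6 GB left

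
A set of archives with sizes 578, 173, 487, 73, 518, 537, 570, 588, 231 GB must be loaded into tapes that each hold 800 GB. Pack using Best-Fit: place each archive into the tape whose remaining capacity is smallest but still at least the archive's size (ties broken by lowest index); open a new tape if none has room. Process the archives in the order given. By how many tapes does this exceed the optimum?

Best-Fit: [578,173] [487,73,231] [518] [537] [570] [588] → 6 tapes.
6 archives exceed 400 GB (half the capacity), and no two of those can share a tape, so at least 6 tapes are needed.
So 6 is already optimal.

0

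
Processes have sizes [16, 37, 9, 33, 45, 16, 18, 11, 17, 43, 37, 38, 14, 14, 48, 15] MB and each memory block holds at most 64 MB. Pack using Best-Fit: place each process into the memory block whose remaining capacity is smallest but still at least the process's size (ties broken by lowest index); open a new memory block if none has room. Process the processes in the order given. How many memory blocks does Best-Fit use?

Put 16 MB in memory block 1; 48 MB remain.
Put 37 MB in memory block 1; 11 MB remain.
Put 9 MB in memory block 1; 2 MB remain.
Put 33 MB in memory block 2; 31 MB remain.
Put 45 MB in memory block 3; 19 MB remain.
Put 16 MB in memory block 3; 3 MB remain.
Put 18 MB in memory block 2; 13 MB remain.
Put 11 MB in memory block 2; 2 MB remain.
Put 17 MB in memory block 4; 47 MB remain.
Put 43 MB in memory block 4; 4 MB remain.
Put 37 MB in memory block 5; 27 MB remain.
Put 38 MB in memory block 6; 26 MB remain.
Put 14 MB in memory block 6; 12 MB remain.
Put 14 MB in memory block 5; 13 MB remain.
Put 48 MB in memory block 7; 16 MB remain.
Put 15 MB in memory block 7; 1 MB remain.
Final memory blocks: [16,37,9] [33,18,11] [45,16] [17,43] [37,14] [38,14] [48,15].

7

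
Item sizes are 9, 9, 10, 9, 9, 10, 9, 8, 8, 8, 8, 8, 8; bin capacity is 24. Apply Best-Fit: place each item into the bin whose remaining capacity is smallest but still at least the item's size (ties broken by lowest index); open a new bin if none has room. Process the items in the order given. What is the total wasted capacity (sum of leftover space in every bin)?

31

bin 1: place 9, 15 left
bin 1: place 9, 6 left
bin 2: place 10, 14 left
bin 2: place 9, 5 left
bin 3: place 9, 15 left
bin 3: place 10, 5 left
bin 4: place 9, 15 left
bin 4: place 8, 7 left
bin 5: place 8, 16 left
bin 5: place 8, 8 left
bin 5: place 8, 0 left
bin 6: place 8, 16 left
bin 6: place 8, 8 left
6 bins × 24 = 144; used 113; unused 31.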